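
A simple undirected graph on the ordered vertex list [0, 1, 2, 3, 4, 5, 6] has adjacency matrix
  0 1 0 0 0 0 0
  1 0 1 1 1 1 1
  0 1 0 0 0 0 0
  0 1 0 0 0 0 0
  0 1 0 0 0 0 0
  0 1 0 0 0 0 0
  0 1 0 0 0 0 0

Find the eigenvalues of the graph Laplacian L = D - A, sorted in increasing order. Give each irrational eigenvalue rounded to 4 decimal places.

With the vertex order [0, 1, 2, 3, 4, 5, 6], the degrees are [1, 6, 1, 1, 1, 1, 1], giving D = diag(1, 6, 1, 1, 1, 1, 1) and L = D - A. Diagonalising L (or applying a numerical eigensolver to the 7x7 matrix) gives the spectrum above. The eigenvalues sum to 12, which equals trace(L) = 2|E|.

[0, 1, 1, 1, 1, 1, 7]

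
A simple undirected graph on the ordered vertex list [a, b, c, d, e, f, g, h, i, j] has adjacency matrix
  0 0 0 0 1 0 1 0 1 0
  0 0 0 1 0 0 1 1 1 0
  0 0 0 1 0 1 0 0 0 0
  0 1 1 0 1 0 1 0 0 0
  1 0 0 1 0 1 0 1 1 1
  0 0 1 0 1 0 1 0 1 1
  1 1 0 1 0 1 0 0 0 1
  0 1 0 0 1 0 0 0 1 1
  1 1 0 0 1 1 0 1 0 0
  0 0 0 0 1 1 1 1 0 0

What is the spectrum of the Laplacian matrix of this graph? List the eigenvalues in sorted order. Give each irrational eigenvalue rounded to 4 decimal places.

[0, 1.6197, 2.8089, 3.1039, 3.6692, 4.7324, 5, 6.3046, 6.9943, 7.7669]

Reading degrees in the order [a, b, c, d, e, f, g, h, i, j] gives [3, 4, 2, 4, 6, 5, 5, 4, 5, 4]; set D = diag(3, 4, 2, 4, 6, 5, 5, 4, 5, 4) and form L = D - A. L is symmetric positive semidefinite, so every eigenvalue is real and nonnegative. The single zero eigenvalue shows the graph is connected. By the matrix-tree theorem the graph has (1/10) * product of the nonzero eigenvalues = 41992 spanning trees.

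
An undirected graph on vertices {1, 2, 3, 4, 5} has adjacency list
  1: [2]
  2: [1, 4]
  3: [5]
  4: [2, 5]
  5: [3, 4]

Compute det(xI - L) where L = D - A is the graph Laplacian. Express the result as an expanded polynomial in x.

x^5 - 8x^4 + 21x^3 - 20x^2 + 5x

With the vertex order [1, 2, 3, 4, 5], the degrees are [1, 2, 1, 2, 2], giving D = diag(1, 2, 1, 2, 2) and L = D - A. L has integer entries, so p(x) = det(xI - L) has integer coefficients. Expanding the determinant yields x^5 - 8x^4 + 21x^3 - 20x^2 + 5x. Since p(0) = det(-L) = 0, x divides p(x). By the matrix-tree theorem the graph has (1/5) * product of the nonzero eigenvalues = 1 spanning tree.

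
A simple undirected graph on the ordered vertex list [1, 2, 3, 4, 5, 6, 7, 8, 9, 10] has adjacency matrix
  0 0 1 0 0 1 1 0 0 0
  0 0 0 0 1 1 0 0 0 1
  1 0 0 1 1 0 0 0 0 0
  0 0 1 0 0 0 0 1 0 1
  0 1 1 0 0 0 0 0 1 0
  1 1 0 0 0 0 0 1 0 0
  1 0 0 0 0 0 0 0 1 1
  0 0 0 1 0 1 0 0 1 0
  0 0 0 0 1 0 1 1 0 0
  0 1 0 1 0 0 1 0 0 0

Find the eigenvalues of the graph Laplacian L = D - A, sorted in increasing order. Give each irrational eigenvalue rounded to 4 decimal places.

Each diagonal entry of L is the vertex degree and each off-diagonal entry is -1 where an edge is present, 0 otherwise; in the order [1, 2, 3, 4, 5, 6, 7, 8, 9, 10] the diagonal is [3, 3, 3, 3, 3, 3, 3, 3, 3, 3]. Since every row of L sums to 0, the all-ones vector is in the kernel and 0 is an eigenvalue. The single zero eigenvalue shows the graph is connected. There is one zero in the spectrum, matching the 1 component.

[0, 2, 2, 2, 2, 2, 5, 5, 5, 5]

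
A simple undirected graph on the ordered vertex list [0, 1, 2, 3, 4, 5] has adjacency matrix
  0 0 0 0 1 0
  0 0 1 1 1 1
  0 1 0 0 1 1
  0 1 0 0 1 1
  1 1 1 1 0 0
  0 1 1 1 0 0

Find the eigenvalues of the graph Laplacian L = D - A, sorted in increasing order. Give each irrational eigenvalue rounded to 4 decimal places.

[0, 0.9139, 3, 3.5720, 5, 5.5141]

Reading degrees in the order [0, 1, 2, 3, 4, 5] gives [1, 4, 3, 3, 4, 3]; set D = diag(1, 4, 3, 3, 4, 3) and form L = D - A. Diagonalising L (or applying a numerical eigensolver to the 6x6 matrix) gives the spectrum above. The single zero eigenvalue shows the graph is connected. There is one zero in the spectrum, matching the 1 component.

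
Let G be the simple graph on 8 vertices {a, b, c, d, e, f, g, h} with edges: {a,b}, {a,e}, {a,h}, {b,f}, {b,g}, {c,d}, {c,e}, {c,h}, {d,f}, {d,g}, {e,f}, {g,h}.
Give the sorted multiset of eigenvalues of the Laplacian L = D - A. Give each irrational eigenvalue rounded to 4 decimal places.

Reading degrees in the order [a, b, c, d, e, f, g, h] gives [3, 3, 3, 3, 3, 3, 3, 3]; set D = diag(3, 3, 3, 3, 3, 3, 3, 3) and form L = D - A. Since every row of L sums to 0, the all-ones vector is in the kernel and 0 is an eigenvalue.

[0, 2, 2, 2, 4, 4, 4, 6]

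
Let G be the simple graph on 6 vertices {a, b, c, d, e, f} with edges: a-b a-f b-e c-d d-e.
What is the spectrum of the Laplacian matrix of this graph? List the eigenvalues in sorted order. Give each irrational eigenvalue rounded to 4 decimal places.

Each diagonal entry of L is the vertex degree and each off-diagonal entry is -1 where an edge is present, 0 otherwise; in the order [a, b, c, d, e, f] the diagonal is [2, 2, 1, 2, 2, 1]. L is symmetric positive semidefinite, so every eigenvalue is real and nonnegative. The single zero eigenvalue shows the graph is connected. The eigenvalues sum to 10, which equals trace(L) = 2|E|.

[0, 0.2679, 1, 2, 3, 3.7321]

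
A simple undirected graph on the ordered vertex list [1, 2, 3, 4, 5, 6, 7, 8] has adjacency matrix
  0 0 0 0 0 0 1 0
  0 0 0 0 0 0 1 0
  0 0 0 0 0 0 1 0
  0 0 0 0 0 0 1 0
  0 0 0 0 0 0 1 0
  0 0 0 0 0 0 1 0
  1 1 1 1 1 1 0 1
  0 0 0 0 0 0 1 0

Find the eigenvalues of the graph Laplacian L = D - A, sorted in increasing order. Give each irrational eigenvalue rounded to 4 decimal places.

[0, 1, 1, 1, 1, 1, 1, 8]

With the vertex order [1, 2, 3, 4, 5, 6, 7, 8], the degrees are [1, 1, 1, 1, 1, 1, 7, 1], giving D = diag(1, 1, 1, 1, 1, 1, 7, 1) and L = D - A. Since every row of L sums to 0, the all-ones vector is in the kernel and 0 is an eigenvalue.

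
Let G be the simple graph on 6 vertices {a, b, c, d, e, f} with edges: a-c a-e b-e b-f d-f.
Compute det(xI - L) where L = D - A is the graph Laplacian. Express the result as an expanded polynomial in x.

Reading degrees in the order [a, b, c, d, e, f] gives [2, 2, 1, 1, 2, 2]; set D = diag(2, 2, 1, 1, 2, 2) and form L = D - A. Computing det(xI - L) by cofactor expansion (or equivalently via sum-over-permutations) gives x^6 - 10x^5 + 36x^4 - 56x^3 + 35x^2 - 6x. The constant term is 0 because L is singular (the all-ones vector lies in its kernel). The largest eigenvalue, 3.7321, is at most the vertex count 6.

x^6 - 10x^5 + 36x^4 - 56x^3 + 35x^2 - 6x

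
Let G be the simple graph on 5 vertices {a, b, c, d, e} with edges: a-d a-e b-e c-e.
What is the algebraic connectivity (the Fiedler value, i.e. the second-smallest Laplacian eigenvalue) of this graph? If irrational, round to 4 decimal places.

With the vertex order [a, b, c, d, e], the degrees are [2, 1, 1, 1, 3], giving D = diag(2, 1, 1, 1, 3) and L = D - A. The sorted Laplacian eigenvalues are [0, 0.5188, 1, 2.3111, 4.1701]; the algebraic connectivity is the second entry, 0.5188. There is one zero in the spectrum, matching the 1 component. The largest eigenvalue, 4.1701, is at most the vertex count 5.

0.5188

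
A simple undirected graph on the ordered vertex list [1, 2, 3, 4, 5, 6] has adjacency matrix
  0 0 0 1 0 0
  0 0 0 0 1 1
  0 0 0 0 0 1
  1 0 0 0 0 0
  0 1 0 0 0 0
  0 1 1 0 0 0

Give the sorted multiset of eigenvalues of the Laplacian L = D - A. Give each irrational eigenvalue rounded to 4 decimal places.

With the vertex order [1, 2, 3, 4, 5, 6], the degrees are [1, 2, 1, 1, 1, 2], giving D = diag(1, 2, 1, 1, 1, 2) and L = D - A. L is symmetric positive semidefinite, so every eigenvalue is real and nonnegative. The 2 zero eigenvalues correspond to the 2 connected components. There are 2 zeros in the spectrum, matching the 2 components.

[0, 0, 0.5858, 2, 2, 3.4142]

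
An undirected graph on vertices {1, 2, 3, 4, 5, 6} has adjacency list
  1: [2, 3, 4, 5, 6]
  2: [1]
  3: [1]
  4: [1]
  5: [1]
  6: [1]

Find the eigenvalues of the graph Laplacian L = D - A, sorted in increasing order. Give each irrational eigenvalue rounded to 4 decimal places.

Each diagonal entry of L is the vertex degree and each off-diagonal entry is -1 where an edge is present, 0 otherwise; in the order [1, 2, 3, 4, 5, 6] the diagonal is [5, 1, 1, 1, 1, 1]. Diagonalising L (or applying a numerical eigensolver to the 6x6 matrix) gives the spectrum above. The eigenvalues sum to 10, which equals trace(L) = 2|E|.

[0, 1, 1, 1, 1, 6]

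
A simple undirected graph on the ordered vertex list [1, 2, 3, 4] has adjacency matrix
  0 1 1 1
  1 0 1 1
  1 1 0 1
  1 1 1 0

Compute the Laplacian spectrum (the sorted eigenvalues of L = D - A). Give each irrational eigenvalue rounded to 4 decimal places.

Reading degrees in the order [1, 2, 3, 4] gives [3, 3, 3, 3]; set D = diag(3, 3, 3, 3) and form L = D - A. Diagonalising L (or applying a numerical eigensolver to the 4x4 matrix) gives the spectrum above.

[0, 4, 4, 4]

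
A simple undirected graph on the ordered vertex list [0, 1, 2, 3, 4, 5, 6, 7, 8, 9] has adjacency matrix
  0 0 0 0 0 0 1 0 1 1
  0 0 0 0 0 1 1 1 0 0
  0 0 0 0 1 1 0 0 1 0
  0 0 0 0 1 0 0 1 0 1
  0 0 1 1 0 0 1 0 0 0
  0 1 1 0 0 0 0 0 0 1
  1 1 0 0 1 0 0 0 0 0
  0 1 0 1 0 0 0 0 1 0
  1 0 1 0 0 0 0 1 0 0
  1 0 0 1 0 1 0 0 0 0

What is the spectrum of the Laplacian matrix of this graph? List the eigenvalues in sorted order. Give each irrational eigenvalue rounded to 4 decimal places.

With the vertex order [0, 1, 2, 3, 4, 5, 6, 7, 8, 9], the degrees are [3, 3, 3, 3, 3, 3, 3, 3, 3, 3], giving D = diag(3, 3, 3, 3, 3, 3, 3, 3, 3, 3) and L = D - A. Since every row of L sums to 0, the all-ones vector is in the kernel and 0 is an eigenvalue.

[0, 2, 2, 2, 2, 2, 5, 5, 5, 5]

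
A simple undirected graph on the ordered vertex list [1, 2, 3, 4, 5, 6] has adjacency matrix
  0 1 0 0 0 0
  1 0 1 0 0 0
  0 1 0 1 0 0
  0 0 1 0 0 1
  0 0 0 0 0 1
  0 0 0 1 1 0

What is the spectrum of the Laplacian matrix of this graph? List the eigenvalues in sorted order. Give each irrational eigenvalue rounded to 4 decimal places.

Reading degrees in the order [1, 2, 3, 4, 5, 6] gives [1, 2, 2, 2, 1, 2]; set D = diag(1, 2, 2, 2, 1, 2) and form L = D - A. L is symmetric positive semidefinite, so every eigenvalue is real and nonnegative. The eigenvalues sum to 10, which equals trace(L) = 2|E|.

[0, 0.2679, 1, 2, 3, 3.7321]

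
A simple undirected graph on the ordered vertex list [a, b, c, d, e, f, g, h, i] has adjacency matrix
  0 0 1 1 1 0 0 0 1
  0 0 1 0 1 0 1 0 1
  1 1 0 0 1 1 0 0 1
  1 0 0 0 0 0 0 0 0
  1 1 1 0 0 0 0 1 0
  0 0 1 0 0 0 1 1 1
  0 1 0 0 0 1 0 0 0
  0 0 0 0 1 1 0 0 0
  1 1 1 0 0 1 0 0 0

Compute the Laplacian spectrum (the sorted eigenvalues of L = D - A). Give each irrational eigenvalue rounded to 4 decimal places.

Reading degrees in the order [a, b, c, d, e, f, g, h, i] gives [4, 4, 5, 1, 4, 4, 2, 2, 4]; set D = diag(4, 4, 5, 1, 4, 4, 2, 2, 4) and form L = D - A. L is symmetric positive semidefinite, so every eigenvalue is real and nonnegative. The single zero eigenvalue shows the graph is connected. The largest eigenvalue, 6.5650, is at most the vertex count 9. By the matrix-tree theorem the graph has (1/9) * product of the nonzero eigenvalues = 896 spanning trees.

[0, 0.7659, 1.6739, 2.1058, 3.4133, 4.3482, 5.0136, 6.1143, 6.5650]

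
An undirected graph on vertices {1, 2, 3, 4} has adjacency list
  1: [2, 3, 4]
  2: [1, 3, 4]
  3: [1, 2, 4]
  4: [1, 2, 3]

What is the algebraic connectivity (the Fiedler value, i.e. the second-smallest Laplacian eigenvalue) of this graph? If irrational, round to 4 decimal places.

Reading degrees in the order [1, 2, 3, 4] gives [3, 3, 3, 3]; set D = diag(3, 3, 3, 3) and form L = D - A. The smallest Laplacian eigenvalue is always 0. The next one, lambda_2 = 4, measures how hard the graph is to disconnect: larger values mean better connectivity. By the matrix-tree theorem the graph has (1/4) * product of the nonzero eigenvalues = 16 spanning trees. The eigenvalues sum to 12, which equals trace(L) = 2|E|.

4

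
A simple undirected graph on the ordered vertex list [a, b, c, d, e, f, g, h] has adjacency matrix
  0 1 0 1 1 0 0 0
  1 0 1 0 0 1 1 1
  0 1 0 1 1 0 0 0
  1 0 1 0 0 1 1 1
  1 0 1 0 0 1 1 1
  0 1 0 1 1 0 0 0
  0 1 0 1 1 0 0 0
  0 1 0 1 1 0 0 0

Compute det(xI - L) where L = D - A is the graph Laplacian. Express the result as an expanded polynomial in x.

With the vertex order [a, b, c, d, e, f, g, h], the degrees are [3, 5, 3, 5, 5, 3, 3, 3], giving D = diag(3, 5, 3, 5, 5, 3, 3, 3) and L = D - A. L has integer entries, so p(x) = det(xI - L) has integer coefficients. Expanding the determinant yields x^8 - 30x^7 + 375x^6 - 2540x^5 + 10095x^4 - 23598x^3 + 30105x^2 - 16200x. The constant term is 0 because L is singular (the all-ones vector lies in its kernel). The largest eigenvalue, 8, is at most the vertex count 8.

x^8 - 30x^7 + 375x^6 - 2540x^5 + 10095x^4 - 23598x^3 + 30105x^2 - 16200x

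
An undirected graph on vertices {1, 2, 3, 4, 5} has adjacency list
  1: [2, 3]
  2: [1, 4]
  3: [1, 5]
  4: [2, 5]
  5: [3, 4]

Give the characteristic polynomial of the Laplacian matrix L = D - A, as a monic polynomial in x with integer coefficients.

With the vertex order [1, 2, 3, 4, 5], the degrees are [2, 2, 2, 2, 2], giving D = diag(2, 2, 2, 2, 2) and L = D - A. Computing det(xI - L) by cofactor expansion (or equivalently via sum-over-permutations) gives x^5 - 10x^4 + 35x^3 - 50x^2 + 25x. Since p(0) = det(-L) = 0, x divides p(x). The eigenvalues sum to 10, which equals trace(L) = 2|E|.

x^5 - 10x^4 + 35x^3 - 50x^2 + 25x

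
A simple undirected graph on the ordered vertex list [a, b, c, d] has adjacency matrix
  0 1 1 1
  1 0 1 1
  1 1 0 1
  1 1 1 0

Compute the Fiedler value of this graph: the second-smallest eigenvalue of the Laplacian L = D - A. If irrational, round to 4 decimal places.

Reading degrees in the order [a, b, c, d] gives [3, 3, 3, 3]; set D = diag(3, 3, 3, 3) and form L = D - A. The smallest Laplacian eigenvalue is always 0. The next one, lambda_2 = 4, measures how hard the graph is to disconnect: larger values mean better connectivity. By the matrix-tree theorem the graph has (1/4) * product of the nonzero eigenvalues = 16 spanning trees.

4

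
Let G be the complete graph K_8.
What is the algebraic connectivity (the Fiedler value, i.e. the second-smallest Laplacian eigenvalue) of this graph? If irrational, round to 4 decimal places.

The graph has 8 vertices and degree multiset [7, 7, 7, 7, 7, 7, 7, 7]; D is the diagonal matrix of degrees and L = D - A. The smallest Laplacian eigenvalue is always 0. The next one, lambda_2 = 8, measures how hard the graph is to disconnect: larger values mean better connectivity. The largest eigenvalue, 8, is at most the vertex count 8. The eigenvalues sum to 56, which equals trace(L) = 2|E|.

8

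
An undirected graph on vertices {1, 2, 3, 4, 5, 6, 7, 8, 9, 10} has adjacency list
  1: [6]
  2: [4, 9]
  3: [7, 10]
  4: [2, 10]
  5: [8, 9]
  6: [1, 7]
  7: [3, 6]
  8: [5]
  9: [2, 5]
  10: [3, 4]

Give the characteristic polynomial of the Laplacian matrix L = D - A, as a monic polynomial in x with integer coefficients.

Each diagonal entry of L is the vertex degree and each off-diagonal entry is -1 where an edge is present, 0 otherwise; in the order [1, 2, 3, 4, 5, 6, 7, 8, 9, 10] the diagonal is [1, 2, 2, 2, 2, 2, 2, 1, 2, 2]. Computing det(xI - L) by cofactor expansion (or equivalently via sum-over-permutations) gives x^10 - 18x^9 + 136x^8 - 560x^7 + 1365x^6 - 2002x^5 + 1716x^4 - 792x^3 + 165x^2 - 10x. The coefficient of x^9 equals -trace(L) = -18, matching the sum of degrees. The eigenvalues sum to 18, which equals trace(L) = 2|E|. By the matrix-tree theorem the graph has (1/10) * product of the nonzero eigenvalues = 1 spanning tree.

x^10 - 18x^9 + 136x^8 - 560x^7 + 1365x^6 - 2002x^5 + 1716x^4 - 792x^3 + 165x^2 - 10x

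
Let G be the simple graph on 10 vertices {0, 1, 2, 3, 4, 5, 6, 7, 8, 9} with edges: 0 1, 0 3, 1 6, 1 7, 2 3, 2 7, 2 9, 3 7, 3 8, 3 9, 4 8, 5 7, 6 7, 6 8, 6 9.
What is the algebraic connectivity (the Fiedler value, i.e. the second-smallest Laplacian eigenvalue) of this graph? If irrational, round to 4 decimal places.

Each diagonal entry of L is the vertex degree and each off-diagonal entry is -1 where an edge is present, 0 otherwise; in the order [0, 1, 2, 3, 4, 5, 6, 7, 8, 9] the diagonal is [2, 3, 3, 5, 1, 1, 4, 5, 3, 3]. Computing the eigenvalues of L and sorting gives [0, 0.6119, 0.9451, 1.6039, 2.5397, 3.0999, 3.5997, 5.1695, 5.4526, 6.9777]. The Fiedler value lambda_2 = 0.6119 is strictly positive, so the graph is connected. There is one zero in the spectrum, matching the 1 component.

0.6119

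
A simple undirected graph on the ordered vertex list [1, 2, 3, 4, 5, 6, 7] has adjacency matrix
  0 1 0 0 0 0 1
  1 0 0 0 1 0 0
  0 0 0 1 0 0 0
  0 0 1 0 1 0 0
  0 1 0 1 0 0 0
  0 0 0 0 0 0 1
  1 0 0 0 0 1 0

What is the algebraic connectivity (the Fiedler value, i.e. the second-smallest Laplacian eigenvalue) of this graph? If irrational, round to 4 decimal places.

0.1981

With the vertex order [1, 2, 3, 4, 5, 6, 7], the degrees are [2, 2, 1, 2, 2, 1, 2], giving D = diag(2, 2, 1, 2, 2, 1, 2) and L = D - A. The smallest Laplacian eigenvalue is always 0. The next one, lambda_2 = 0.1981, measures how hard the graph is to disconnect: larger values mean better connectivity. The largest eigenvalue, 3.8019, is at most the vertex count 7. There is one zero in the spectrum, matching the 1 component.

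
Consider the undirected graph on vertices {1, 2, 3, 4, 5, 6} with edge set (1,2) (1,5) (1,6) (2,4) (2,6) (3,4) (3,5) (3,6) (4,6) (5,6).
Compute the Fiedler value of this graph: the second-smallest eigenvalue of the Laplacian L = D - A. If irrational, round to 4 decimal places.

2.3820

Each diagonal entry of L is the vertex degree and each off-diagonal entry is -1 where an edge is present, 0 otherwise; in the order [1, 2, 3, 4, 5, 6] the diagonal is [3, 3, 3, 3, 3, 5]. The sorted Laplacian eigenvalues are [0, 2.3820, 2.3820, 4.6180, 4.6180, 6]; the algebraic connectivity is the second entry, 2.3820. The eigenvalues sum to 20, which equals trace(L) = 2|E|.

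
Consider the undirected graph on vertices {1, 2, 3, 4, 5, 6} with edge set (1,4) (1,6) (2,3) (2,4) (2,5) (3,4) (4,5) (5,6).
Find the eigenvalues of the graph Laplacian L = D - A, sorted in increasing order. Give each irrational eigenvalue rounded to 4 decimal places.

[0, 1.1088, 2.2954, 3, 4.3174, 5.2784]

With the vertex order [1, 2, 3, 4, 5, 6], the degrees are [2, 3, 2, 4, 3, 2], giving D = diag(2, 3, 2, 4, 3, 2) and L = D - A. The multiplicity of 0 as a Laplacian eigenvalue equals the number of connected components.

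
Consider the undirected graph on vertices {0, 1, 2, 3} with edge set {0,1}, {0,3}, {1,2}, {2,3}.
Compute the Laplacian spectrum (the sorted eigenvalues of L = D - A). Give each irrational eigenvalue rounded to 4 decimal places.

[0, 2, 2, 4]

Reading degrees in the order [0, 1, 2, 3] gives [2, 2, 2, 2]; set D = diag(2, 2, 2, 2) and form L = D - A. L is symmetric positive semidefinite, so every eigenvalue is real and nonnegative. There is one zero in the spectrum, matching the 1 component.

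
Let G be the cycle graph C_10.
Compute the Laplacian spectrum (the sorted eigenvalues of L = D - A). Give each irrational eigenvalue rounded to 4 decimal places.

[0, 0.3820, 0.3820, 1.3820, 1.3820, 2.6180, 2.6180, 3.6180, 3.6180, 4]

The graph has 10 vertices and degree multiset [2, 2, 2, 2, 2, 2, 2, 2, 2, 2]; D is the diagonal matrix of degrees and L = D - A. Diagonalising L (or applying a numerical eigensolver to the 10x10 matrix) gives the spectrum above.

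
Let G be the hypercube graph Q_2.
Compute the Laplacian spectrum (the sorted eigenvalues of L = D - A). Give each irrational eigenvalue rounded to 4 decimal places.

[0, 2, 2, 4]

The graph has 4 vertices and degree multiset [2, 2, 2, 2]; D is the diagonal matrix of degrees and L = D - A. Since every row of L sums to 0, the all-ones vector is in the kernel and 0 is an eigenvalue. The single zero eigenvalue shows the graph is connected. By the matrix-tree theorem the graph has (1/4) * product of the nonzero eigenvalues = 4 spanning trees.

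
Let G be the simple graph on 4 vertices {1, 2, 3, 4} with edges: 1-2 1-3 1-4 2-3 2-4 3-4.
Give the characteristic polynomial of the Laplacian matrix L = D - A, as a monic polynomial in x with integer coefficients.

x^4 - 12x^3 + 48x^2 - 64x

Each diagonal entry of L is the vertex degree and each off-diagonal entry is -1 where an edge is present, 0 otherwise; in the order [1, 2, 3, 4] the diagonal is [3, 3, 3, 3]. Computing det(xI - L) by cofactor expansion (or equivalently via sum-over-permutations) gives x^4 - 12x^3 + 48x^2 - 64x. Since p(0) = det(-L) = 0, x divides p(x). The eigenvalues sum to 12, which equals trace(L) = 2|E|. By the matrix-tree theorem the graph has (1/4) * product of the nonzero eigenvalues = 16 spanning trees.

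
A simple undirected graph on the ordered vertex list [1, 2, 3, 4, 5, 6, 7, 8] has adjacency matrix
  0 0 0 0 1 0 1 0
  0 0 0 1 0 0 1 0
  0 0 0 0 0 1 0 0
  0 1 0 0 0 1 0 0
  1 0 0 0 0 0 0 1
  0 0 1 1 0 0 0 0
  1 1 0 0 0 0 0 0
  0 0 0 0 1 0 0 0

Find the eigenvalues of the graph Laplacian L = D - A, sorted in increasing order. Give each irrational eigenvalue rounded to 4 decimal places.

[0, 0.1522, 0.5858, 1.2346, 2, 2.7654, 3.4142, 3.8478]

Reading degrees in the order [1, 2, 3, 4, 5, 6, 7, 8] gives [2, 2, 1, 2, 2, 2, 2, 1]; set D = diag(2, 2, 1, 2, 2, 2, 2, 1) and form L = D - A. Diagonalising L (or applying a numerical eigensolver to the 8x8 matrix) gives the spectrum above. There is one zero in the spectrum, matching the 1 component.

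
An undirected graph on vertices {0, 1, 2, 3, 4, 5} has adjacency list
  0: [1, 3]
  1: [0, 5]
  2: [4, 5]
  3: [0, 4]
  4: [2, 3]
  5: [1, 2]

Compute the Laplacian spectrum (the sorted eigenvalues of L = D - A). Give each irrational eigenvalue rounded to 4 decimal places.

With the vertex order [0, 1, 2, 3, 4, 5], the degrees are [2, 2, 2, 2, 2, 2], giving D = diag(2, 2, 2, 2, 2, 2) and L = D - A. L is symmetric positive semidefinite, so every eigenvalue is real and nonnegative.

[0, 1, 1, 3, 3, 4]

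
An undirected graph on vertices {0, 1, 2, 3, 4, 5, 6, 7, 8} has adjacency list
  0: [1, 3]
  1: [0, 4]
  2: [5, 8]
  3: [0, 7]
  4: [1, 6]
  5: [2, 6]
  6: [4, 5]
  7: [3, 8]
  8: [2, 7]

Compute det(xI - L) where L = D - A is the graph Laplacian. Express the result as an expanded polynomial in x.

x^9 - 18x^8 + 135x^7 - 546x^6 + 1287x^5 - 1782x^4 + 1386x^3 - 540x^2 + 81x

With the vertex order [0, 1, 2, 3, 4, 5, 6, 7, 8], the degrees are [2, 2, 2, 2, 2, 2, 2, 2, 2], giving D = diag(2, 2, 2, 2, 2, 2, 2, 2, 2) and L = D - A. L has integer entries, so p(x) = det(xI - L) has integer coefficients. Expanding the determinant yields x^9 - 18x^8 + 135x^7 - 546x^6 + 1287x^5 - 1782x^4 + 1386x^3 - 540x^2 + 81x. Since p(0) = det(-L) = 0, x divides p(x). There is one zero in the spectrum, matching the 1 component. The eigenvalues sum to 18, which equals trace(L) = 2|E|.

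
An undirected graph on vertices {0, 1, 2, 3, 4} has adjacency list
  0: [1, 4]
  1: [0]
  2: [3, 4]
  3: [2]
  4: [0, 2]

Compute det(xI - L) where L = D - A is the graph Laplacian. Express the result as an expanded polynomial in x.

Reading degrees in the order [0, 1, 2, 3, 4] gives [2, 1, 2, 1, 2]; set D = diag(2, 1, 2, 1, 2) and form L = D - A. Computing det(xI - L) by cofactor expansion (or equivalently via sum-over-permutations) gives x^5 - 8x^4 + 21x^3 - 20x^2 + 5x. Since p(0) = det(-L) = 0, x divides p(x).

x^5 - 8x^4 + 21x^3 - 20x^2 + 5x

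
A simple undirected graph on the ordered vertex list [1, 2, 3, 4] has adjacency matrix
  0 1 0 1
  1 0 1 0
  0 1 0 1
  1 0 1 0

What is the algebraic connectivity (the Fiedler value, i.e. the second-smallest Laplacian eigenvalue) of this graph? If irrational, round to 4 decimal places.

Reading degrees in the order [1, 2, 3, 4] gives [2, 2, 2, 2]; set D = diag(2, 2, 2, 2) and form L = D - A. Computing the eigenvalues of L and sorting gives [0, 2, 2, 4]. The Fiedler value lambda_2 = 2 is strictly positive, so the graph is connected. The eigenvalues sum to 8, which equals trace(L) = 2|E|.

2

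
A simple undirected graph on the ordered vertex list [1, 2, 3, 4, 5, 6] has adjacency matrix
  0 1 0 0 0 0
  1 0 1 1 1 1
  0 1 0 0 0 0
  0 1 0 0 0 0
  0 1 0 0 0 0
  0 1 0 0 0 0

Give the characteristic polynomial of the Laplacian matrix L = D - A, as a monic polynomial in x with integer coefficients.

x^6 - 10x^5 + 30x^4 - 40x^3 + 25x^2 - 6x

With the vertex order [1, 2, 3, 4, 5, 6], the degrees are [1, 5, 1, 1, 1, 1], giving D = diag(1, 5, 1, 1, 1, 1) and L = D - A. Computing det(xI - L) by cofactor expansion (or equivalently via sum-over-permutations) gives x^6 - 10x^5 + 30x^4 - 40x^3 + 25x^2 - 6x. The constant term is 0 because L is singular (the all-ones vector lies in its kernel).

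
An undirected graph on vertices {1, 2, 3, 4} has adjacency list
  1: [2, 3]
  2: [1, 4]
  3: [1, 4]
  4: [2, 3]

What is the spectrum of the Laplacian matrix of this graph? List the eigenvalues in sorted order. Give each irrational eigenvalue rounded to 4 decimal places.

With the vertex order [1, 2, 3, 4], the degrees are [2, 2, 2, 2], giving D = diag(2, 2, 2, 2) and L = D - A. L is symmetric positive semidefinite, so every eigenvalue is real and nonnegative. The single zero eigenvalue shows the graph is connected. There is one zero in the spectrum, matching the 1 component. The largest eigenvalue, 4, is at most the vertex count 4.

[0, 2, 2, 4]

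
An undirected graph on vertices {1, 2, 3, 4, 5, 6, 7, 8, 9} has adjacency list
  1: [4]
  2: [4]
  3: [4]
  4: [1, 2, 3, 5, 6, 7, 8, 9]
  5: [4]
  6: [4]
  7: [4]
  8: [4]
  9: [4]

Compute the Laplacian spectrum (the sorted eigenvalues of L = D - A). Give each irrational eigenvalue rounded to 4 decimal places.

Reading degrees in the order [1, 2, 3, 4, 5, 6, 7, 8, 9] gives [1, 1, 1, 8, 1, 1, 1, 1, 1]; set D = diag(1, 1, 1, 8, 1, 1, 1, 1, 1) and form L = D - A. The multiplicity of 0 as a Laplacian eigenvalue equals the number of connected components. There is one zero in the spectrum, matching the 1 component. The largest eigenvalue, 9, is at most the vertex count 9.

[0, 1, 1, 1, 1, 1, 1, 1, 9]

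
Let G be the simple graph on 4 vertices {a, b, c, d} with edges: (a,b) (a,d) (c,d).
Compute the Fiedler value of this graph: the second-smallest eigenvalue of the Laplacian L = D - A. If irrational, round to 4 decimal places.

Reading degrees in the order [a, b, c, d] gives [2, 1, 1, 2]; set D = diag(2, 1, 1, 2) and form L = D - A. Computing the eigenvalues of L and sorting gives [0, 0.5858, 2, 3.4142]. The Fiedler value lambda_2 = 0.5858 is strictly positive, so the graph is connected.

0.5858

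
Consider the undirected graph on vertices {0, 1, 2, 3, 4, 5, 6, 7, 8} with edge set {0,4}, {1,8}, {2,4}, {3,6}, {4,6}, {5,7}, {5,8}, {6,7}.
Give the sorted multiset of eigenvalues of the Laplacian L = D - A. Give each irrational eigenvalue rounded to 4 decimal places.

[0, 0.1627, 0.5321, 1, 1, 2.0892, 3, 3.5723, 4.6437]

Each diagonal entry of L is the vertex degree and each off-diagonal entry is -1 where an edge is present, 0 otherwise; in the order [0, 1, 2, 3, 4, 5, 6, 7, 8] the diagonal is [1, 1, 1, 1, 3, 2, 3, 2, 2]. The multiplicity of 0 as a Laplacian eigenvalue equals the number of connected components. By the matrix-tree theorem the graph has (1/9) * product of the nonzero eigenvalues = 1 spanning tree. There is one zero in the spectrum, matching the 1 component.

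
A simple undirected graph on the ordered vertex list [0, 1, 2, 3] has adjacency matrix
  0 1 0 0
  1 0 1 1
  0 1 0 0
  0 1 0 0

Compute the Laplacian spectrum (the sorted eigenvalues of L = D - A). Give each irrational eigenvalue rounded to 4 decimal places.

[0, 1, 1, 4]

Reading degrees in the order [0, 1, 2, 3] gives [1, 3, 1, 1]; set D = diag(1, 3, 1, 1) and form L = D - A. Diagonalising L (or applying a numerical eigensolver to the 4x4 matrix) gives the spectrum above. The single zero eigenvalue shows the graph is connected. By the matrix-tree theorem the graph has (1/4) * product of the nonzero eigenvalues = 1 spanning tree. There is one zero in the spectrum, matching the 1 component.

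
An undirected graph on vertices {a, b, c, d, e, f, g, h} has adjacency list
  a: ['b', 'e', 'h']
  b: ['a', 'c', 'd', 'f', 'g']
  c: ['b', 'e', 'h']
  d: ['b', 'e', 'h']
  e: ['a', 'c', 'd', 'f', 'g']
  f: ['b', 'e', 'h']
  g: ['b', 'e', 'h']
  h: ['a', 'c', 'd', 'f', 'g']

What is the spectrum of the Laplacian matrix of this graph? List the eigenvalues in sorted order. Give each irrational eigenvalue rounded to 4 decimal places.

[0, 3, 3, 3, 3, 5, 5, 8]

With the vertex order [a, b, c, d, e, f, g, h], the degrees are [3, 5, 3, 3, 5, 3, 3, 5], giving D = diag(3, 5, 3, 3, 5, 3, 3, 5) and L = D - A. Since every row of L sums to 0, the all-ones vector is in the kernel and 0 is an eigenvalue. The single zero eigenvalue shows the graph is connected. There is one zero in the spectrum, matching the 1 component.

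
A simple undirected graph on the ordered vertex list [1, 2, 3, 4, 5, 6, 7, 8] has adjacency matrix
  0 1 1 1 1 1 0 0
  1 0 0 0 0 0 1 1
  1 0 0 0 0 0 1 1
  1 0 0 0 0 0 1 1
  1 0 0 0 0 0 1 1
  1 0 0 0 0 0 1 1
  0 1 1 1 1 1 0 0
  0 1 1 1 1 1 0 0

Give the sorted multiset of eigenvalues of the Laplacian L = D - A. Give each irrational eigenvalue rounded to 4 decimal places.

Each diagonal entry of L is the vertex degree and each off-diagonal entry is -1 where an edge is present, 0 otherwise; in the order [1, 2, 3, 4, 5, 6, 7, 8] the diagonal is [5, 3, 3, 3, 3, 3, 5, 5]. The multiplicity of 0 as a Laplacian eigenvalue equals the number of connected components. By the matrix-tree theorem the graph has (1/8) * product of the nonzero eigenvalues = 2025 spanning trees.

[0, 3, 3, 3, 3, 5, 5, 8]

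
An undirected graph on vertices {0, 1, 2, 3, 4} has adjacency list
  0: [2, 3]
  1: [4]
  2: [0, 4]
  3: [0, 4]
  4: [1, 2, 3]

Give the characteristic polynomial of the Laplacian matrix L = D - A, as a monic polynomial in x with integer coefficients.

x^5 - 10x^4 + 34x^3 - 46x^2 + 20x

With the vertex order [0, 1, 2, 3, 4], the degrees are [2, 1, 2, 2, 3], giving D = diag(2, 1, 2, 2, 3) and L = D - A. L has integer entries, so p(x) = det(xI - L) has integer coefficients. Expanding the determinant yields x^5 - 10x^4 + 34x^3 - 46x^2 + 20x. Since p(0) = det(-L) = 0, x divides p(x).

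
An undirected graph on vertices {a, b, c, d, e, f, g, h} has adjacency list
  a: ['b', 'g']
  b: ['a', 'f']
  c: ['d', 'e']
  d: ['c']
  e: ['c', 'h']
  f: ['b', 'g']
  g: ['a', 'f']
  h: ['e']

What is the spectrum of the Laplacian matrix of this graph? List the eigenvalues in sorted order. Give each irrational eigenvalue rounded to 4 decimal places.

[0, 0, 0.5858, 2, 2, 2, 3.4142, 4]

Each diagonal entry of L is the vertex degree and each off-diagonal entry is -1 where an edge is present, 0 otherwise; in the order [a, b, c, d, e, f, g, h] the diagonal is [2, 2, 2, 1, 2, 2, 2, 1]. L is symmetric positive semidefinite, so every eigenvalue is real and nonnegative. The 2 zero eigenvalues correspond to the 2 connected components.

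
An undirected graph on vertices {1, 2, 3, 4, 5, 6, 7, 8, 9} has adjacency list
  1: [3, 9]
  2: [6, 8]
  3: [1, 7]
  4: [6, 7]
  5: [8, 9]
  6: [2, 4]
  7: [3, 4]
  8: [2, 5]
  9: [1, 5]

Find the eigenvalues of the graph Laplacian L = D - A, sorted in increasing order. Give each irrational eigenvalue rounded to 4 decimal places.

Each diagonal entry of L is the vertex degree and each off-diagonal entry is -1 where an edge is present, 0 otherwise; in the order [1, 2, 3, 4, 5, 6, 7, 8, 9] the diagonal is [2, 2, 2, 2, 2, 2, 2, 2, 2]. Since every row of L sums to 0, the all-ones vector is in the kernel and 0 is an eigenvalue. The largest eigenvalue, 3.8794, is at most the vertex count 9.

[0, 0.4679, 0.4679, 1.6527, 1.6527, 3, 3, 3.8794, 3.8794]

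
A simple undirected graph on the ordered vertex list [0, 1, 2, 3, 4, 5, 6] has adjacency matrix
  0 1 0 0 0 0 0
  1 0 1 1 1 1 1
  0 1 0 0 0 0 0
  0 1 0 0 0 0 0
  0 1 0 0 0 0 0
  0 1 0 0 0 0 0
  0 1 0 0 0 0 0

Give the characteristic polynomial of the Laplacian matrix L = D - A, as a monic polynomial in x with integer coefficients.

With the vertex order [0, 1, 2, 3, 4, 5, 6], the degrees are [1, 6, 1, 1, 1, 1, 1], giving D = diag(1, 6, 1, 1, 1, 1, 1) and L = D - A. The eigenvalues of L are [0, 1, 1, 1, 1, 1, 7]; the characteristic polynomial is the product of (x - lambda_i), which multiplies out to x^7 - 12x^6 + 45x^5 - 80x^4 + 75x^3 - 36x^2 + 7x. The coefficient of x^6 equals -trace(L) = -12, matching the sum of degrees. There is one zero in the spectrum, matching the 1 component.

x^7 - 12x^6 + 45x^5 - 80x^4 + 75x^3 - 36x^2 + 7x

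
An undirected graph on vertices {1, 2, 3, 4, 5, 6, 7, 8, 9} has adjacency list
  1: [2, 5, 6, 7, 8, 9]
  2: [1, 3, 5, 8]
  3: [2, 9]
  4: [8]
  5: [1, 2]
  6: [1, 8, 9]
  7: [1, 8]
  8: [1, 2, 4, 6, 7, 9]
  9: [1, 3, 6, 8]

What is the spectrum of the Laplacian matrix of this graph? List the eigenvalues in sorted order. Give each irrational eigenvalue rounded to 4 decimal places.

Each diagonal entry of L is the vertex degree and each off-diagonal entry is -1 where an edge is present, 0 otherwise; in the order [1, 2, 3, 4, 5, 6, 7, 8, 9] the diagonal is [6, 4, 2, 1, 2, 3, 2, 6, 4]. The multiplicity of 0 as a Laplacian eigenvalue equals the number of connected components. The single zero eigenvalue shows the graph is connected. The eigenvalues sum to 30, which equals trace(L) = 2|E|.

[0, 0.9064, 1.6042, 1.7204, 2.3351, 4.3361, 4.7720, 7.1183, 7.2076]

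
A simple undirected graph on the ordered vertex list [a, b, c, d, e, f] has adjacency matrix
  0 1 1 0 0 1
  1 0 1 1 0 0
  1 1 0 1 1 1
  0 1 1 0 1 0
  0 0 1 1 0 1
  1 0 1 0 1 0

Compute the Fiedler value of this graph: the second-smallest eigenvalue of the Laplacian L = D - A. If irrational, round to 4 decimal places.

Each diagonal entry of L is the vertex degree and each off-diagonal entry is -1 where an edge is present, 0 otherwise; in the order [a, b, c, d, e, f] the diagonal is [3, 3, 5, 3, 3, 3]. The smallest Laplacian eigenvalue is always 0. The next one, lambda_2 = 2.3820, measures how hard the graph is to disconnect: larger values mean better connectivity. The largest eigenvalue, 6, is at most the vertex count 6. There is one zero in the spectrum, matching the 1 component.

2.3820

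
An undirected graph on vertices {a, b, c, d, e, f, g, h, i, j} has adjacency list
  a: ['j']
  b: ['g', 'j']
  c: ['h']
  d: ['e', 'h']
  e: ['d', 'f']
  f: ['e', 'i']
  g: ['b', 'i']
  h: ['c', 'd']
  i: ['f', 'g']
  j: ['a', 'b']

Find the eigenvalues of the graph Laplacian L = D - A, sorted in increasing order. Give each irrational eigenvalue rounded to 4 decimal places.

Reading degrees in the order [a, b, c, d, e, f, g, h, i, j] gives [1, 2, 1, 2, 2, 2, 2, 2, 2, 2]; set D = diag(1, 2, 1, 2, 2, 2, 2, 2, 2, 2) and form L = D - A. Diagonalising L (or applying a numerical eigensolver to the 10x10 matrix) gives the spectrum above. The largest eigenvalue, 3.9021, is at most the vertex count 10.

[0, 0.0979, 0.3820, 0.8244, 1.3820, 2, 2.6180, 3.1756, 3.6180, 3.9021]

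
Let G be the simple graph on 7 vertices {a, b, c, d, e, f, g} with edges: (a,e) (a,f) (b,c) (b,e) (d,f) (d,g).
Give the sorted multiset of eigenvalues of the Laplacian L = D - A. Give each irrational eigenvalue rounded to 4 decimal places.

[0, 0.1981, 0.7530, 1.5550, 2.4450, 3.2470, 3.8019]

Reading degrees in the order [a, b, c, d, e, f, g] gives [2, 2, 1, 2, 2, 2, 1]; set D = diag(2, 2, 1, 2, 2, 2, 1) and form L = D - A. The multiplicity of 0 as a Laplacian eigenvalue equals the number of connected components. The single zero eigenvalue shows the graph is connected.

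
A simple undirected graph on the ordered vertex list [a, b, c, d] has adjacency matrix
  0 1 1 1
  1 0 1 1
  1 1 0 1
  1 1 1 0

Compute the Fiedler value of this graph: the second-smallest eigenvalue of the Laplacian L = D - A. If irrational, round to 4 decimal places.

Each diagonal entry of L is the vertex degree and each off-diagonal entry is -1 where an edge is present, 0 otherwise; in the order [a, b, c, d] the diagonal is [3, 3, 3, 3]. The smallest Laplacian eigenvalue is always 0. The next one, lambda_2 = 4, measures how hard the graph is to disconnect: larger values mean better connectivity. The eigenvalues sum to 12, which equals trace(L) = 2|E|.

4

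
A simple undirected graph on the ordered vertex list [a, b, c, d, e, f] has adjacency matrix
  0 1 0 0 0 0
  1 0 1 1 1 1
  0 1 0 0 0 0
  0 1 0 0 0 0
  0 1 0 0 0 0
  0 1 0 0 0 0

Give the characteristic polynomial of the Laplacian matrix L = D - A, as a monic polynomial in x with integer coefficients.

x^6 - 10x^5 + 30x^4 - 40x^3 + 25x^2 - 6x

Each diagonal entry of L is the vertex degree and each off-diagonal entry is -1 where an edge is present, 0 otherwise; in the order [a, b, c, d, e, f] the diagonal is [1, 5, 1, 1, 1, 1]. The eigenvalues of L are [0, 1, 1, 1, 1, 6]; the characteristic polynomial is the product of (x - lambda_i), which multiplies out to x^6 - 10x^5 + 30x^4 - 40x^3 + 25x^2 - 6x. The coefficient of x^5 equals -trace(L) = -10, matching the sum of degrees. By the matrix-tree theorem the graph has (1/6) * product of the nonzero eigenvalues = 1 spanning tree.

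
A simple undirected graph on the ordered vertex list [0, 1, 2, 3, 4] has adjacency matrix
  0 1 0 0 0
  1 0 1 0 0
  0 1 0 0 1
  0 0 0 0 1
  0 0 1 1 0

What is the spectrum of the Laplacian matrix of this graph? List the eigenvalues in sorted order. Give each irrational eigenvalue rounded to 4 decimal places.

With the vertex order [0, 1, 2, 3, 4], the degrees are [1, 2, 2, 1, 2], giving D = diag(1, 2, 2, 1, 2) and L = D - A. Since every row of L sums to 0, the all-ones vector is in the kernel and 0 is an eigenvalue. The eigenvalues sum to 8, which equals trace(L) = 2|E|.

[0, 0.3820, 1.3820, 2.6180, 3.6180]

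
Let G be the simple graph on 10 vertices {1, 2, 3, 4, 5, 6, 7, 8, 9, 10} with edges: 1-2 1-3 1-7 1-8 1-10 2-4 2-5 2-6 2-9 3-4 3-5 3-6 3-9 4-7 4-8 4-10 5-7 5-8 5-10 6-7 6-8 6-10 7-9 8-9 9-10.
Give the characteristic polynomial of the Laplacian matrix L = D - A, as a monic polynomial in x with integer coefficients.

x^10 - 50x^9 + 1100x^8 - 14000x^7 + 113750x^6 - 612500x^5 + 2187500x^4 - 5000000x^3 + 6640625x^2 - 3906250x

With the vertex order [1, 2, 3, 4, 5, 6, 7, 8, 9, 10], the degrees are [5, 5, 5, 5, 5, 5, 5, 5, 5, 5], giving D = diag(5, 5, 5, 5, 5, 5, 5, 5, 5, 5) and L = D - A. L has integer entries, so p(x) = det(xI - L) has integer coefficients. Expanding the determinant yields x^10 - 50x^9 + 1100x^8 - 14000x^7 + 113750x^6 - 612500x^5 + 2187500x^4 - 5000000x^3 + 6640625x^2 - 3906250x. The constant term is 0 because L is singular (the all-ones vector lies in its kernel). The eigenvalues sum to 50, which equals trace(L) = 2|E|.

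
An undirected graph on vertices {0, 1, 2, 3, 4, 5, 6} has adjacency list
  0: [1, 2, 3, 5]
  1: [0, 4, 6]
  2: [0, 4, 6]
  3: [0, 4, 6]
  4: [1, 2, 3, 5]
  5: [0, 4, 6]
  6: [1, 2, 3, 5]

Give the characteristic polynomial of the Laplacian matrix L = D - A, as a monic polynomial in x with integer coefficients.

x^7 - 24x^6 + 234x^5 - 1192x^4 + 3357x^3 - 4968x^2 + 3024x

With the vertex order [0, 1, 2, 3, 4, 5, 6], the degrees are [4, 3, 3, 3, 4, 3, 4], giving D = diag(4, 3, 3, 3, 4, 3, 4) and L = D - A. The eigenvalues of L are [0, 3, 3, 3, 4, 4, 7]; the characteristic polynomial is the product of (x - lambda_i), which multiplies out to x^7 - 24x^6 + 234x^5 - 1192x^4 + 3357x^3 - 4968x^2 + 3024x. The constant term is 0 because L is singular (the all-ones vector lies in its kernel). There is one zero in the spectrum, matching the 1 component.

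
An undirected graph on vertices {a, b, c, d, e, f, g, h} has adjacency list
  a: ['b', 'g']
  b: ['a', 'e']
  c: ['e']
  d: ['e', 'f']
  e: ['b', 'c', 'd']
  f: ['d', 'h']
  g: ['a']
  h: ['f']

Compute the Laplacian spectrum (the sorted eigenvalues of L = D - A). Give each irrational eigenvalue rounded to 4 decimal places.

With the vertex order [a, b, c, d, e, f, g, h], the degrees are [2, 2, 1, 2, 3, 2, 1, 1], giving D = diag(2, 2, 1, 2, 3, 2, 1, 1) and L = D - A. L is symmetric positive semidefinite, so every eigenvalue is real and nonnegative. The single zero eigenvalue shows the graph is connected. The eigenvalues sum to 14, which equals trace(L) = 2|E|. The largest eigenvalue, 4.3623, is at most the vertex count 8.

[0, 0.1981, 0.4915, 1.3204, 1.5550, 2.8258, 3.2470, 4.3623]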